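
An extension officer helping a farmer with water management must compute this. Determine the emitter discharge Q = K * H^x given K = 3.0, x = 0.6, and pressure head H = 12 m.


Q = K * H^x
  = 3.0 * 12^0.6
  = 3.0 * 4.4413
  = 13.32 L/h


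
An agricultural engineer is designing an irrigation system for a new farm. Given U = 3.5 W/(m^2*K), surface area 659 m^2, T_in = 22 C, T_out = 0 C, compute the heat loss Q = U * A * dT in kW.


dT = 22 - (0) = 22 K
Q = U * A * dT
  = 3.5 * 659 * 22
  = 50743 W = 50.74 kW


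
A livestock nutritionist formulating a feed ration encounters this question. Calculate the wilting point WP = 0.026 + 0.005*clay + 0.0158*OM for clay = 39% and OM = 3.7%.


WP = 0.026 + 0.005*39 + 0.0158*3.7
   = 0.026 + 0.1950 + 0.0585
   = 0.2795


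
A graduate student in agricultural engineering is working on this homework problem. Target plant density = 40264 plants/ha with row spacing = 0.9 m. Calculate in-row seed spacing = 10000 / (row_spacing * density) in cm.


spacing = 10000 / (row_sp * density)
        = 10000 / (0.9 * 40264)
        = 10000 / 36237.60
        = 0.27596 m = 27.60 cm


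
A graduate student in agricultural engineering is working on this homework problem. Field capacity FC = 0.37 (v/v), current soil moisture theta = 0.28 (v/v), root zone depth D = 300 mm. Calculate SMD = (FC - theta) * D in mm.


SMD = (FC - theta) * D
    = (0.37 - 0.28) * 300
    = 0.090 * 300
    = 27 mm


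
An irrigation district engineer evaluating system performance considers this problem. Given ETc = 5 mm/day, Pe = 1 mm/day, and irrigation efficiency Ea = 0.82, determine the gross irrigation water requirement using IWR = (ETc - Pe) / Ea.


IWR = (ETc - Pe) / Ea
    = (5 - 1) / 0.82
    = 4 / 0.82
    = 4.88 mm/day


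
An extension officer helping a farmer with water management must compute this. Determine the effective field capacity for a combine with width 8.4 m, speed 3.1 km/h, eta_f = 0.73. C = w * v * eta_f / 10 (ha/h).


C = w * v * eta_f / 10
  = 8.4 * 3.1 * 0.73 / 10
  = 19.01 / 10
  = 1.90 ha/h


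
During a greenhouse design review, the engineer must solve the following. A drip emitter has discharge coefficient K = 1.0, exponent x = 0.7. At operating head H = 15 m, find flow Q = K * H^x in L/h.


Q = K * H^x
  = 1.0 * 15^0.7
  = 1.0 * 6.6568
  = 6.66 L/h


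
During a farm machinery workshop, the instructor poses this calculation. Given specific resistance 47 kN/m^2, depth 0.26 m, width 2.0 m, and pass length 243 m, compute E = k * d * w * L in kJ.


E = k * d * w * L
  = 47 * 0.26 * 2.0 * 243
  = 5938.92 kJ


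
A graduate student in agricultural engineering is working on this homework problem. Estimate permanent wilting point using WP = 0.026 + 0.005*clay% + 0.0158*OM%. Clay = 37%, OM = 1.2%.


WP = 0.026 + 0.005*37 + 0.0158*1.2
   = 0.026 + 0.1850 + 0.0190
   = 0.2300


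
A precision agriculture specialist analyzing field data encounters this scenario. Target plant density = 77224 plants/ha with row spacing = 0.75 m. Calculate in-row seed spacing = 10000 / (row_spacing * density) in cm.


spacing = 10000 / (row_sp * density)
        = 10000 / (0.75 * 77224)
        = 10000 / 57918
        = 0.17266 m = 17.27 cm


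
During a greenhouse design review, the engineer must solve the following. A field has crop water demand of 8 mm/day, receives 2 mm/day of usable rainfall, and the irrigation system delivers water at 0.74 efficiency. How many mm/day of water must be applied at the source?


IWR = (ETc - Pe) / Ea
    = (8 - 2) / 0.74
    = 6 / 0.74
    = 8.11 mm/day


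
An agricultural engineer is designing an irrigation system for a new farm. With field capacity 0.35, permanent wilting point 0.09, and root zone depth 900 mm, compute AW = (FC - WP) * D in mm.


AW = (FC - WP) * D
   = (0.35 - 0.09) * 900
   = 0.26 * 900
   = 234 mm


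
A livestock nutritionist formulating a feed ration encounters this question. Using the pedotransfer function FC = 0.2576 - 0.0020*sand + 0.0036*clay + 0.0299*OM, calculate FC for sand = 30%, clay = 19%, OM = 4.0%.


FC = 0.2576 - 0.0020*30 + 0.0036*19 + 0.0299*4.0
   = 0.2576 - 0.0600 + 0.0684 + 0.1196
   = 0.3856


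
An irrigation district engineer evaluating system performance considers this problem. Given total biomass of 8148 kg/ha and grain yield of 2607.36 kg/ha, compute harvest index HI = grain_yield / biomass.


HI = grain_yield / biomass
   = 2607.36 / 8148
   = 0.32


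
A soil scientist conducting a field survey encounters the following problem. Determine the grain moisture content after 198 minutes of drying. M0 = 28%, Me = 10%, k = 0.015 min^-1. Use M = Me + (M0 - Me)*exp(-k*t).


M = Me + (M0 - Me) * e^(-k*t)
  = 10 + (28 - 10) * e^(-0.015*198)
  = 10 + 18 * e^(-2.970)
  = 10 + 18 * 0.05130
  = 10 + 0.9235
  = 10.92%


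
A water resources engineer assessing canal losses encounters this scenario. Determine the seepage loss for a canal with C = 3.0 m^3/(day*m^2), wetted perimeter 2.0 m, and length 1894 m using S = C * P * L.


S = C * P * L
  = 3.0 * 2.0 * 1894
  = 11364 m^3/day


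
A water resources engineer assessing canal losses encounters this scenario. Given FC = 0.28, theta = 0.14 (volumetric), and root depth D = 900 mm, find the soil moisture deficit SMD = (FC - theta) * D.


SMD = (FC - theta) * D
    = (0.28 - 0.14) * 900
    = 0.140 * 900
    = 126 mm


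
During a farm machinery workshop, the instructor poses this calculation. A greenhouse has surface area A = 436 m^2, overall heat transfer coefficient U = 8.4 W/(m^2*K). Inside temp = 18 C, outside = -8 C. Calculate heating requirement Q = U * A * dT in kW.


dT = 18 - (-8) = 26 K
Q = U * A * dT
  = 8.4 * 436 * 26
  = 95222.40 W = 95.22 kW


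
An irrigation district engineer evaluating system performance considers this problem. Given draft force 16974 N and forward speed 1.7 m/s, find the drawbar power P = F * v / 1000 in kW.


P = F * v / 1000
  = 16974 * 1.7 / 1000
  = 28855.80 / 1000
  = 28.86 kW


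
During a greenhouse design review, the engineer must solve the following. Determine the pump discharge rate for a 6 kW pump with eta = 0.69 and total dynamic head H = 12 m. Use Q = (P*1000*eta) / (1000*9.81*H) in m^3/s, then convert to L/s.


Q = (P * 1000 * eta) / (rho * g * H)
  = (6 * 1000 * 0.69) / (1000 * 9.81 * 12)
  = 4140 / 117720
  = 0.03517 m^3/s = 35.17 L/s


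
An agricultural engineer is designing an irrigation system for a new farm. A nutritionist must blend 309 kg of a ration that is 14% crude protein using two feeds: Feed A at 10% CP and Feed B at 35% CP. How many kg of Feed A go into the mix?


parts_A = CP_b - target = 35 - 14 = 21
parts_B = target - CP_a = 14 - 10 = 4
total_parts = 21 + 4 = 25
Feed A = 309 * 21 / 25 = 259.56 kg
Feed B = 309 * 4 / 25 = 49.44 kg

259.56 kg


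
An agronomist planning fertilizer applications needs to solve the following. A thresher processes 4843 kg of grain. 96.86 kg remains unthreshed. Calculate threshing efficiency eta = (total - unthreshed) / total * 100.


eta = (total - unthreshed) / total * 100
    = (4843 - 96.86) / 4843 * 100
    = 4746.14 / 4843 * 100
    = 98%


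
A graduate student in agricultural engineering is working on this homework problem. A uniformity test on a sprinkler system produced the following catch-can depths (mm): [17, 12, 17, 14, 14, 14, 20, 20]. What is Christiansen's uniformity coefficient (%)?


xbar = 128 / 8 = 16
sum|xi - xbar| = 20
CU = 100 * (1 - 20 / (8 * 16))
   = 100 * (1 - 0.1563)
   = 84.38%


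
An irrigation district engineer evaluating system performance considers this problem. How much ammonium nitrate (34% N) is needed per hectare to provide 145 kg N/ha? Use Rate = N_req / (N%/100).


Rate = N_required / (N_content / 100)
     = 145 / (34 / 100)
     = 145 / 0.34
     = 426.47 kg/ha


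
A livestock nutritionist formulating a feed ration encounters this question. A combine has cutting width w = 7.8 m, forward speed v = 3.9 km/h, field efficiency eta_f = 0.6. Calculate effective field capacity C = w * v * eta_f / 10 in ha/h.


C = w * v * eta_f / 10
  = 7.8 * 3.9 * 0.6 / 10
  = 18.25 / 10
  = 1.83 ha/h


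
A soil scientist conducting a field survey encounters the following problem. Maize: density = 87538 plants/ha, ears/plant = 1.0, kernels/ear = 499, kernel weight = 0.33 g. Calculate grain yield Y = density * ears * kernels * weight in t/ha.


Y = density * ears * kernels * kw
  = 87538 * 1.0 * 499 * 0.33 g/ha
  = 14414882.46 g/ha
  = 14414.88 kg/ha = 14.41 t/ha


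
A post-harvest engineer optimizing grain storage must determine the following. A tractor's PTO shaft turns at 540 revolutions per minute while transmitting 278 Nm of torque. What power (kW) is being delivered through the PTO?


P = 2*pi*n*T / 60000
  = 2*pi * 540 * 278 / 60000
  = 943231.78 / 60000
  = 15.72 kW


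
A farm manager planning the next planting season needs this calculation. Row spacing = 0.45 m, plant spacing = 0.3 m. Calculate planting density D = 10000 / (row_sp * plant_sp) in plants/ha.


D = 10000 / (row_sp * plant_sp)
  = 10000 / (0.45 * 0.3)
  = 10000 / 0.1350
  = 74074.07 plants/ha


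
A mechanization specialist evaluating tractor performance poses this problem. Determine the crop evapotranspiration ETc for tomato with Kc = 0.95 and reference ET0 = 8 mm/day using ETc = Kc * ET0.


ETc = Kc * ET0
    = 0.95 * 8
    = 7.60 mm/day


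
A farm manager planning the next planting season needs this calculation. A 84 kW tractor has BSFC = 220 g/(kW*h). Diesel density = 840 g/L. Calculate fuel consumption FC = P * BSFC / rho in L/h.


FC = P * BSFC / rho_fuel
   = 84 * 220 / 840
   = 18480 / 840
   = 22 L/h


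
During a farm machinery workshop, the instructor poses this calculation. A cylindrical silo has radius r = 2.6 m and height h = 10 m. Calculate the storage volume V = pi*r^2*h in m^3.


V = pi * r^2 * h
  = pi * 2.6^2 * 10
  = pi * 6.76 * 10
  = 212.37 m^3


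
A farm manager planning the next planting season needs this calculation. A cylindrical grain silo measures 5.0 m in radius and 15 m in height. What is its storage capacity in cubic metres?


V = pi * r^2 * h
  = pi * 5.0^2 * 15
  = pi * 25 * 15
  = 1178.10 m^3


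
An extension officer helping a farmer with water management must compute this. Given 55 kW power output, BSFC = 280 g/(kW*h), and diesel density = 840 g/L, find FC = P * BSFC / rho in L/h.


FC = P * BSFC / rho_fuel
   = 55 * 280 / 840
   = 15400 / 840
   = 18.33 L/h


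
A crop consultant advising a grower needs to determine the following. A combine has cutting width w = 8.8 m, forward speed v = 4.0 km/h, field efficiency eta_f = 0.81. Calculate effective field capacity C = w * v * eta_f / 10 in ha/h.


C = w * v * eta_f / 10
  = 8.8 * 4.0 * 0.81 / 10
  = 28.51 / 10
  = 2.85 ha/h


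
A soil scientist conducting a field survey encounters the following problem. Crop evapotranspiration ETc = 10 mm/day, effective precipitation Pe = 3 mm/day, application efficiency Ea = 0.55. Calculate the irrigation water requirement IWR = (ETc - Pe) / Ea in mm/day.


IWR = (ETc - Pe) / Ea
    = (10 - 3) / 0.55
    = 7 / 0.55
    = 12.73 mm/day


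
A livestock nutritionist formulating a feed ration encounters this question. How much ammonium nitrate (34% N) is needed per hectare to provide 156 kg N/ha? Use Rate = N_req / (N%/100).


Rate = N_required / (N_content / 100)
     = 156 / (34 / 100)
     = 156 / 0.34
     = 458.82 kg/ha


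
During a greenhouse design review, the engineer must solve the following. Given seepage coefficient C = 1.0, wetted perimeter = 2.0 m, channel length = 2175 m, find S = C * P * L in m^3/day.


S = C * P * L
  = 1.0 * 2.0 * 2175
  = 4350 m^3/day


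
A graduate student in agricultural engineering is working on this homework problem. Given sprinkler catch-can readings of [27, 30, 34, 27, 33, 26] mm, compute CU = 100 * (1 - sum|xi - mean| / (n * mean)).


xbar = 177 / 6 = 29.500
sum|xi - xbar| = 17
CU = 100 * (1 - 17 / (6 * 29.500))
   = 100 * (1 - 0.0960)
   = 90.40%


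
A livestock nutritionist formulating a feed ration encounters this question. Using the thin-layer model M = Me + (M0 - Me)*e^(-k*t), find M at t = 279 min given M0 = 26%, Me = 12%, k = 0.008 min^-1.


M = Me + (M0 - Me) * e^(-k*t)
  = 12 + (26 - 12) * e^(-0.008*279)
  = 12 + 14 * e^(-2.232)
  = 12 + 14 * 0.10731
  = 12 + 1.5024
  = 13.50%


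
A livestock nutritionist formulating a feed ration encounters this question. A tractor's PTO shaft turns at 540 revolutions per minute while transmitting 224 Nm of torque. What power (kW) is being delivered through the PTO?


P = 2*pi*n*T / 60000
  = 2*pi * 540 * 224 / 60000
  = 760014.09 / 60000
  = 12.67 kW


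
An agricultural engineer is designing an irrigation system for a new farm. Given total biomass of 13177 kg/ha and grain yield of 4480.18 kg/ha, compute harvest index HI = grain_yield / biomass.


HI = grain_yield / biomass
   = 4480.18 / 13177
   = 0.34


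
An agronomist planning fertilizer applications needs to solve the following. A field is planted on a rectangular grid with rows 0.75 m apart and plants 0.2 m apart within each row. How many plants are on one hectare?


D = 10000 / (row_sp * plant_sp)
  = 10000 / (0.75 * 0.2)
  = 10000 / 0.1500
  = 66666.67 plants/ha


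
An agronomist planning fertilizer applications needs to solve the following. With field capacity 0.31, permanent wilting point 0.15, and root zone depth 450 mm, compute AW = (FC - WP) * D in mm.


AW = (FC - WP) * D
   = (0.31 - 0.15) * 450
   = 0.16 * 450
   = 72 mm


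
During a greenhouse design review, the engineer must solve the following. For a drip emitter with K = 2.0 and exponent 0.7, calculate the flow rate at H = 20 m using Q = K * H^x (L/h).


Q = K * H^x
  = 2.0 * 20^0.7
  = 2.0 * 8.1418
  = 16.28 L/h


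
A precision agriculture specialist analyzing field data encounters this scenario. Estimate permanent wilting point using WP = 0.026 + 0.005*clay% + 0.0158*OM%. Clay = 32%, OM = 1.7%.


WP = 0.026 + 0.005*32 + 0.0158*1.7
   = 0.026 + 0.1600 + 0.0269
   = 0.2129


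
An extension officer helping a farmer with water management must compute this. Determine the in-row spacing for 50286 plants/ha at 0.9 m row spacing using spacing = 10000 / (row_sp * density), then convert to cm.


spacing = 10000 / (row_sp * density)
        = 10000 / (0.9 * 50286)
        = 10000 / 45257.40
        = 0.22096 m = 22.10 cm


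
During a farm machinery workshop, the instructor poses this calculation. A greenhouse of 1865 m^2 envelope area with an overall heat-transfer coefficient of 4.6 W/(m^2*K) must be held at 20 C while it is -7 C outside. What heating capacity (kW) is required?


dT = 20 - (-7) = 27 K
Q = U * A * dT
  = 4.6 * 1865 * 27
  = 231633 W = 231.63 kW


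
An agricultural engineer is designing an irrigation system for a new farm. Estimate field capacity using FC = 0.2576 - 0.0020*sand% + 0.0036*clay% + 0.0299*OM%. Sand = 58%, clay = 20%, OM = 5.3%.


FC = 0.2576 - 0.0020*58 + 0.0036*20 + 0.0299*5.3
   = 0.2576 - 0.1160 + 0.0720 + 0.1585
   = 0.3721


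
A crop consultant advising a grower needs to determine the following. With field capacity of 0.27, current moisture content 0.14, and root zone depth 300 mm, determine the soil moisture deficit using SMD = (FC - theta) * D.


SMD = (FC - theta) * D
    = (0.27 - 0.14) * 300
    = 0.130 * 300
    = 39 mm


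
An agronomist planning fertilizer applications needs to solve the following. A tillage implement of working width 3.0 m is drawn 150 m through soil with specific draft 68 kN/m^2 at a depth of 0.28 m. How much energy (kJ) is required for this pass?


E = k * d * w * L
  = 68 * 0.28 * 3.0 * 150
  = 8568 kJ


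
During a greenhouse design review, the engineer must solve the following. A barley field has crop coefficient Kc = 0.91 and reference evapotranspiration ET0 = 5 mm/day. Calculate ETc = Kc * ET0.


ETc = Kc * ET0
    = 0.91 * 5
    = 4.55 mm/day


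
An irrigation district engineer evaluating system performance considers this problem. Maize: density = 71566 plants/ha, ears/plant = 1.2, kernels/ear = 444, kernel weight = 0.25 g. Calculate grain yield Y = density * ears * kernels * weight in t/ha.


Y = density * ears * kernels * kw
  = 71566 * 1.2 * 444 * 0.25 g/ha
  = 9532591.20 g/ha
  = 9532.59 kg/ha = 9.53 t/ha


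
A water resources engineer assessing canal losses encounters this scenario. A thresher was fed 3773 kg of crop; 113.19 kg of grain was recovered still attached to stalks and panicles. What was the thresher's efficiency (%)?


eta = (total - unthreshed) / total * 100
    = (3773 - 113.19) / 3773 * 100
    = 3659.81 / 3773 * 100
    = 97%


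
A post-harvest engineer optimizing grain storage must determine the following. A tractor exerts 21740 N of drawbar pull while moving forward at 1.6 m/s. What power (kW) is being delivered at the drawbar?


P = F * v / 1000
  = 21740 * 1.6 / 1000
  = 34784 / 1000
  = 34.78 kW


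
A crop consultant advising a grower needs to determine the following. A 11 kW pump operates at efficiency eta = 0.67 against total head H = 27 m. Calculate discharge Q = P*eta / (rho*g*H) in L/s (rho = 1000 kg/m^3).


Q = (P * 1000 * eta) / (rho * g * H)
  = (11 * 1000 * 0.67) / (1000 * 9.81 * 27)
  = 7370 / 264870
  = 0.02782 m^3/s = 27.82 L/s


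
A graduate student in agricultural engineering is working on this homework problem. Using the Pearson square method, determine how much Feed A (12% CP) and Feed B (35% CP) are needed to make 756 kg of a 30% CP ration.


parts_A = CP_b - target = 35 - 30 = 5
parts_B = target - CP_a = 30 - 12 = 18
total_parts = 5 + 18 = 23
Feed A = 756 * 5 / 23 = 164.35 kg
Feed B = 756 * 18 / 23 = 591.65 kg

164.35 kg


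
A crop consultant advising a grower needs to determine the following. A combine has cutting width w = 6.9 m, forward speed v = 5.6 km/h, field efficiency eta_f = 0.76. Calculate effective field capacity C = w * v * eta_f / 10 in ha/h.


C = w * v * eta_f / 10
  = 6.9 * 5.6 * 0.76 / 10
  = 29.37 / 10
  = 2.94 ha/h


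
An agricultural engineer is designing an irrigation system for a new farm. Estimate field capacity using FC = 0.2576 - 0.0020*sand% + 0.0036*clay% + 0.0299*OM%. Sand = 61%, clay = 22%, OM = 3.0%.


FC = 0.2576 - 0.0020*61 + 0.0036*22 + 0.0299*3.0
   = 0.2576 - 0.1220 + 0.0792 + 0.0897
   = 0.3045


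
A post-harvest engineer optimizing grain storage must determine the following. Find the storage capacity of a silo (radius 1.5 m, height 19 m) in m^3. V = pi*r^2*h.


V = pi * r^2 * h
  = pi * 1.5^2 * 19
  = pi * 2.25 * 19
  = 134.30 m^3


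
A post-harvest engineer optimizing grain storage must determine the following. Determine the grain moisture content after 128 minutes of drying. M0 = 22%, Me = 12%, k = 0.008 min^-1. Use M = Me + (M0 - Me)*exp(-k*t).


M = Me + (M0 - Me) * e^(-k*t)
  = 12 + (22 - 12) * e^(-0.008*128)
  = 12 + 10 * e^(-1.024)
  = 12 + 10 * 0.35916
  = 12 + 3.5916
  = 15.59%


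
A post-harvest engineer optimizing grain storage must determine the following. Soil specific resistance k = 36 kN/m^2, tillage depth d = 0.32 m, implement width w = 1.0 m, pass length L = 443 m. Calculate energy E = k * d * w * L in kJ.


E = k * d * w * L
  = 36 * 0.32 * 1.0 * 443
  = 5103.36 kJ


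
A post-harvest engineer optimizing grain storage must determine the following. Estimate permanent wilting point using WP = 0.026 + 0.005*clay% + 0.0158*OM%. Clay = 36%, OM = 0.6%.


WP = 0.026 + 0.005*36 + 0.0158*0.6
   = 0.026 + 0.1800 + 0.0095
   = 0.2155


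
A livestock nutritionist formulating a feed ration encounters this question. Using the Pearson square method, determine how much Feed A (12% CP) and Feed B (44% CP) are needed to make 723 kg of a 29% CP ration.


parts_A = CP_b - target = 44 - 29 = 15
parts_B = target - CP_a = 29 - 12 = 17
total_parts = 15 + 17 = 32
Feed A = 723 * 15 / 32 = 338.91 kg
Feed B = 723 * 17 / 32 = 384.09 kg

338.91 kg


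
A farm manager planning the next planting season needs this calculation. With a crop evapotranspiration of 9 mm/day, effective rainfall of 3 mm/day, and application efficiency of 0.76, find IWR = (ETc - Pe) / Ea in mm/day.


IWR = (ETc - Pe) / Ea
    = (9 - 3) / 0.76
    = 6 / 0.76
    = 7.89 mm/day


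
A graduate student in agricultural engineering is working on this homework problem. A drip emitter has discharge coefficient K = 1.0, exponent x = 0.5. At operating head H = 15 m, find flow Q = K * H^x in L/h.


Q = K * H^x
  = 1.0 * 15^0.5
  = 1.0 * 3.8730
  = 3.87 L/h


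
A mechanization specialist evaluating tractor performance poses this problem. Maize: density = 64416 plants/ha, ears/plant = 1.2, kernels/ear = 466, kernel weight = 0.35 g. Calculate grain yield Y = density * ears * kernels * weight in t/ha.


Y = density * ears * kernels * kw
  = 64416 * 1.2 * 466 * 0.35 g/ha
  = 12607499.52 g/ha
  = 12607.50 kg/ha = 12.61 t/ha


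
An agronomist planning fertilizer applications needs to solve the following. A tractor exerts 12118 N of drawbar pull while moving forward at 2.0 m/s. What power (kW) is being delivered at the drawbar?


P = F * v / 1000
  = 12118 * 2.0 / 1000
  = 24236 / 1000
  = 24.24 kW


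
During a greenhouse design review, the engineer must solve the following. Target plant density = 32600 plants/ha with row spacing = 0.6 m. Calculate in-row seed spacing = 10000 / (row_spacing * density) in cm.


spacing = 10000 / (row_sp * density)
        = 10000 / (0.6 * 32600)
        = 10000 / 19560
        = 0.51125 m = 51.12 cm


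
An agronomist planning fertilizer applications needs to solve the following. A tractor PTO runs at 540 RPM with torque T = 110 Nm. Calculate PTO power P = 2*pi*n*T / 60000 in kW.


P = 2*pi*n*T / 60000
  = 2*pi * 540 * 110 / 60000
  = 373221.21 / 60000
  = 6.22 kW


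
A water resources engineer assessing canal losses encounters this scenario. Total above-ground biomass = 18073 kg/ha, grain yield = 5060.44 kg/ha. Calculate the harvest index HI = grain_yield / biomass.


HI = grain_yield / biomass
   = 5060.44 / 18073
   = 0.28


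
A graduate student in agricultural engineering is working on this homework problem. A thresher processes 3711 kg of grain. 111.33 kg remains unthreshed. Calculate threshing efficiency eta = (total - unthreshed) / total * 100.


eta = (total - unthreshed) / total * 100
    = (3711 - 111.33) / 3711 * 100
    = 3599.67 / 3711 * 100
    = 97%


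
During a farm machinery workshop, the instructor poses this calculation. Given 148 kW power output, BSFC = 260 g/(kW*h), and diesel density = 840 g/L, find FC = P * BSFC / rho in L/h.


FC = P * BSFC / rho_fuel
   = 148 * 260 / 840
   = 38480 / 840
   = 45.81 L/h


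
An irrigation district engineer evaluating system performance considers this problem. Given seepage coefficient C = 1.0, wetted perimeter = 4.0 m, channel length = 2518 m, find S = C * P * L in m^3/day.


S = C * P * L
  = 1.0 * 4.0 * 2518
  = 10072 m^3/day


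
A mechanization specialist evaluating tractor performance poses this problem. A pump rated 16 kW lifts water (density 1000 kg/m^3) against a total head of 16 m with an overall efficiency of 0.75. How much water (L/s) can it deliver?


Q = (P * 1000 * eta) / (rho * g * H)
  = (16 * 1000 * 0.75) / (1000 * 9.81 * 16)
  = 12000 / 156960
  = 0.07645 m^3/s = 76.45 L/s


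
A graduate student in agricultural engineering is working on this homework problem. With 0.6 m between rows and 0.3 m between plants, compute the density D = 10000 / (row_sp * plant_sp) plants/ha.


D = 10000 / (row_sp * plant_sp)
  = 10000 / (0.6 * 0.3)
  = 10000 / 0.1800
  = 55555.56 plants/ha


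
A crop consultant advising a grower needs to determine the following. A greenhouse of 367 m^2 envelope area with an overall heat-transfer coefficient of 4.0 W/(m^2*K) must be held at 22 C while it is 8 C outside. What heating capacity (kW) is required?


dT = 22 - (8) = 14 K
Q = U * A * dT
  = 4.0 * 367 * 14
  = 20552 W = 20.55 kW


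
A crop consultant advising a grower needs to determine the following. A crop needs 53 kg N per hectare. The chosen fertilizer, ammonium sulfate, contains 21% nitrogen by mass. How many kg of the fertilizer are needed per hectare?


Rate = N_required / (N_content / 100)
     = 53 / (21 / 100)
     = 53 / 0.21
     = 252.38 kg/ha


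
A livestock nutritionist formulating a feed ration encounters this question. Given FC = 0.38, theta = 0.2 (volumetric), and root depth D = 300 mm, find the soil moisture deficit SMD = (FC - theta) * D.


SMD = (FC - theta) * D
    = (0.38 - 0.2) * 300
    = 0.180 * 300
    = 54 mm


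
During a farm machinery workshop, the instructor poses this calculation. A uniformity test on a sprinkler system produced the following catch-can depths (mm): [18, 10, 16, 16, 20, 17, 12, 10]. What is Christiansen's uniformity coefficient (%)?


xbar = 119 / 8 = 14.875
sum|xi - xbar| = 25.250
CU = 100 * (1 - 25.250 / (8 * 14.875))
   = 100 * (1 - 0.2122)
   = 78.78%


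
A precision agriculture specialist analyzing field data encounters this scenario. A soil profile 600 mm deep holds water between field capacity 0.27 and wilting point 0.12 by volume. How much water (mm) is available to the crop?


AW = (FC - WP) * D
   = (0.27 - 0.12) * 600
   = 0.15 * 600
   = 90 mm


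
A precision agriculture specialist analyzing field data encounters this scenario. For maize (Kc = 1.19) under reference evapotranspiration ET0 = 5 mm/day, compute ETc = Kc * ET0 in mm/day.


ETc = Kc * ET0
    = 1.19 * 5
    = 5.95 mm/day


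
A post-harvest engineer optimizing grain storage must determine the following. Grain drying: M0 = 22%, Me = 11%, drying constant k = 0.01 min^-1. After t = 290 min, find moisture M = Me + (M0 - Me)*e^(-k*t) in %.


M = Me + (M0 - Me) * e^(-k*t)
  = 11 + (22 - 11) * e^(-0.01*290)
  = 11 + 11 * e^(-2.900)
  = 11 + 11 * 0.05502
  = 11 + 0.6053
  = 11.61%


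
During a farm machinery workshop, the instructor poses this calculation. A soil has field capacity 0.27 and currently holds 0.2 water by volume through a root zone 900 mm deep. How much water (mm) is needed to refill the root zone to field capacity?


SMD = (FC - theta) * D
    = (0.27 - 0.2) * 900
    = 0.070 * 900
    = 63 mm


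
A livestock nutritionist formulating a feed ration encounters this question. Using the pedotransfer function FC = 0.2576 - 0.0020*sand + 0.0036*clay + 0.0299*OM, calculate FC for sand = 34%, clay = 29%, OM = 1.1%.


FC = 0.2576 - 0.0020*34 + 0.0036*29 + 0.0299*1.1
   = 0.2576 - 0.0680 + 0.1044 + 0.0329
   = 0.3269


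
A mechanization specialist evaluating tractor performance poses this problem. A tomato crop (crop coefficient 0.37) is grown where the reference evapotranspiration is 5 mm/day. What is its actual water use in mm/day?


ETc = Kc * ET0
    = 0.37 * 5
    = 1.85 mm/day


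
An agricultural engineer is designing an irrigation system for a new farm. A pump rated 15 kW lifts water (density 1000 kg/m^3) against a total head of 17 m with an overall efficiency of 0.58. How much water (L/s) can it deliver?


Q = (P * 1000 * eta) / (rho * g * H)
  = (15 * 1000 * 0.58) / (1000 * 9.81 * 17)
  = 8700 / 166770
  = 0.05217 m^3/s = 52.17 L/s


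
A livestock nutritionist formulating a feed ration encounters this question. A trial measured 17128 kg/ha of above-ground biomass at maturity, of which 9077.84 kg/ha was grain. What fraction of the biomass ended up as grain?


HI = grain_yield / biomass
   = 9077.84 / 17128
   = 0.53


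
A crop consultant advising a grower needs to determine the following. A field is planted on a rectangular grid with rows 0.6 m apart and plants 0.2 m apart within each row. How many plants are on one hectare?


D = 10000 / (row_sp * plant_sp)
  = 10000 / (0.6 * 0.2)
  = 10000 / 0.1200
  = 83333.33 plants/ha


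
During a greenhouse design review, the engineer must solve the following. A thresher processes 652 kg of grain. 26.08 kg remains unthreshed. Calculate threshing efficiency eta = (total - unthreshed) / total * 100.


eta = (total - unthreshed) / total * 100
    = (652 - 26.08) / 652 * 100
    = 625.92 / 652 * 100
    = 96%


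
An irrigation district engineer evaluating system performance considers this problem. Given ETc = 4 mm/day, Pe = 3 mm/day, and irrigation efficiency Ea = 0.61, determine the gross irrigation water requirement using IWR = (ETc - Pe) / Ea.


IWR = (ETc - Pe) / Ea
    = (4 - 3) / 0.61
    = 1 / 0.61
    = 1.64 mm/day


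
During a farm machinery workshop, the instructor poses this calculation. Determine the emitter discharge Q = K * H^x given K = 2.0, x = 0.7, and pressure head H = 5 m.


Q = K * H^x
  = 2.0 * 5^0.7
  = 2.0 * 3.0852
  = 6.17 L/h


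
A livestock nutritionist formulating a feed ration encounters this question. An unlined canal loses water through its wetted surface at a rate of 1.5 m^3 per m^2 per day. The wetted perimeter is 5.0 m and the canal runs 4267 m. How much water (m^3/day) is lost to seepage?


S = C * P * L
  = 1.5 * 5.0 * 4267
  = 32002.50 m^3/day


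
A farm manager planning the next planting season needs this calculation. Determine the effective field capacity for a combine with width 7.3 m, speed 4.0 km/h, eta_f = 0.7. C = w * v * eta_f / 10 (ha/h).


C = w * v * eta_f / 10
  = 7.3 * 4.0 * 0.7 / 10
  = 20.44 / 10
  = 2.04 ha/h


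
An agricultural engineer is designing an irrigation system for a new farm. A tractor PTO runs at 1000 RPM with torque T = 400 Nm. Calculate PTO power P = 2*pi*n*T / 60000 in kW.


P = 2*pi*n*T / 60000
  = 2*pi * 1000 * 400 / 60000
  = 2513274.12 / 60000
  = 41.89 kW


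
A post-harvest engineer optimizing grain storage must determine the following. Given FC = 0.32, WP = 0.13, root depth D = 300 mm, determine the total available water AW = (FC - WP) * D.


AW = (FC - WP) * D
   = (0.32 - 0.13) * 300
   = 0.19 * 300
   = 57 mm


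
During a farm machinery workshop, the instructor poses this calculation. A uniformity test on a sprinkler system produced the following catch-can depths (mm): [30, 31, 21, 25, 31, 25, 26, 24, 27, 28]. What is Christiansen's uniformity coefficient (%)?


xbar = 268 / 10 = 26.800
sum|xi - xbar| = 26
CU = 100 * (1 - 26 / (10 * 26.800))
   = 100 * (1 - 0.0970)
   = 90.30%


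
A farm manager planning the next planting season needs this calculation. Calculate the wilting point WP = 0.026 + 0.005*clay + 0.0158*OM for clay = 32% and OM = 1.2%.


WP = 0.026 + 0.005*32 + 0.0158*1.2
   = 0.026 + 0.1600 + 0.0190
   = 0.2050


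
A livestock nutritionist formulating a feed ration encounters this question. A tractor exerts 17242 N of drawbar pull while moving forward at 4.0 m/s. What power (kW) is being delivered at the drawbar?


P = F * v / 1000
  = 17242 * 4.0 / 1000
  = 68968 / 1000
  = 68.97 kW


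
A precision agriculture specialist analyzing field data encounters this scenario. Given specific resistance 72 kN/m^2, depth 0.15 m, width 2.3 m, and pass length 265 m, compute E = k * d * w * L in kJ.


E = k * d * w * L
  = 72 * 0.15 * 2.3 * 265
  = 6582.60 kJ


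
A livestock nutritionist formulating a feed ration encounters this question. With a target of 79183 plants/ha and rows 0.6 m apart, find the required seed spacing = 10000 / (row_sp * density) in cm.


spacing = 10000 / (row_sp * density)
        = 10000 / (0.6 * 79183)
        = 10000 / 47509.80
        = 0.21048 m = 21.05 cm


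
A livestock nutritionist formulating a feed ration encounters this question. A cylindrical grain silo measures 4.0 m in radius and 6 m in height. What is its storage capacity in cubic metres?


V = pi * r^2 * h
  = pi * 4.0^2 * 6
  = pi * 16 * 6
  = 301.59 m^3


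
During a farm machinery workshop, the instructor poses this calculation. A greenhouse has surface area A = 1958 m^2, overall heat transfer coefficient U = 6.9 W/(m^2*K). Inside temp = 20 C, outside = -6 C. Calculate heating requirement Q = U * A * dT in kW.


dT = 20 - (-6) = 26 K
Q = U * A * dT
  = 6.9 * 1958 * 26
  = 351265.20 W = 351.27 kW


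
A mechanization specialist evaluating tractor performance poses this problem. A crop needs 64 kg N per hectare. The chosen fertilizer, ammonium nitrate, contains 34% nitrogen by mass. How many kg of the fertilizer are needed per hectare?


Rate = N_required / (N_content / 100)
     = 64 / (34 / 100)
     = 64 / 0.34
     = 188.24 kg/ha


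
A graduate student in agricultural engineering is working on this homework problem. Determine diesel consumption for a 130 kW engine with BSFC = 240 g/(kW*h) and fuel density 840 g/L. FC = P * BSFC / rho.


FC = P * BSFC / rho_fuel
   = 130 * 240 / 840
   = 31200 / 840
   = 37.14 L/h


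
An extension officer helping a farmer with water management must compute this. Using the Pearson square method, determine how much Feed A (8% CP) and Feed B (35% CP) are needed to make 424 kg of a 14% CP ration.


parts_A = CP_b - target = 35 - 14 = 21
parts_B = target - CP_a = 14 - 8 = 6
total_parts = 21 + 6 = 27
Feed A = 424 * 21 / 27 = 329.78 kg
Feed B = 424 * 6 / 27 = 94.22 kg

329.78 kg


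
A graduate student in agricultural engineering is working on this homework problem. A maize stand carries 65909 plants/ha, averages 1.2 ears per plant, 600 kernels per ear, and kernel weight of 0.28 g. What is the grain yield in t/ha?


Y = density * ears * kernels * kw
  = 65909 * 1.2 * 600 * 0.28 g/ha
  = 13287254.40 g/ha
  = 13287.25 kg/ha = 13.29 t/ha


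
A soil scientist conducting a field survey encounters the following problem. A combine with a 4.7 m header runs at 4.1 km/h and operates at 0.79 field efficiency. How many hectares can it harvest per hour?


C = w * v * eta_f / 10
  = 4.7 * 4.1 * 0.79 / 10
  = 15.22 / 10
  = 1.52 ha/h


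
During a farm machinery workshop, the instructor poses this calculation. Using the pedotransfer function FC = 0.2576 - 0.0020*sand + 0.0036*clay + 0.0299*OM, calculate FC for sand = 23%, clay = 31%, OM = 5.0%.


FC = 0.2576 - 0.0020*23 + 0.0036*31 + 0.0299*5.0
   = 0.2576 - 0.0460 + 0.1116 + 0.1495
   = 0.4727


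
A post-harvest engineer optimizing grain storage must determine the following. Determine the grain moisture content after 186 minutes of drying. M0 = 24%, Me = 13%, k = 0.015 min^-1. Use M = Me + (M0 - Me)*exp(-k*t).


M = Me + (M0 - Me) * e^(-k*t)
  = 13 + (24 - 13) * e^(-0.015*186)
  = 13 + 11 * e^(-2.790)
  = 13 + 11 * 0.06142
  = 13 + 0.6756
  = 13.68%


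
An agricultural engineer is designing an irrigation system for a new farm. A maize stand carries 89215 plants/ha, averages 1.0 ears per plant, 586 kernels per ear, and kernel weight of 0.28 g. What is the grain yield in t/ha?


Y = density * ears * kernels * kw
  = 89215 * 1.0 * 586 * 0.28 g/ha
  = 14638397.20 g/ha
  = 14638.40 kg/ha = 14.64 t/ha


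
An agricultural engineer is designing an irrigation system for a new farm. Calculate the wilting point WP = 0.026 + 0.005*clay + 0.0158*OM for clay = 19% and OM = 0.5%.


WP = 0.026 + 0.005*19 + 0.0158*0.5
   = 0.026 + 0.0950 + 0.0079
   = 0.1289


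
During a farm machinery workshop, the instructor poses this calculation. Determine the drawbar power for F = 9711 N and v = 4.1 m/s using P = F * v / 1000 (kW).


P = F * v / 1000
  = 9711 * 4.1 / 1000
  = 39815.10 / 1000
  = 39.82 kW


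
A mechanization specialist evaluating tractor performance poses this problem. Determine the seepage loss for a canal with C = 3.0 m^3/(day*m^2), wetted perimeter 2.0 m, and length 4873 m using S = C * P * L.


S = C * P * L
  = 3.0 * 2.0 * 4873
  = 29238 m^3/day


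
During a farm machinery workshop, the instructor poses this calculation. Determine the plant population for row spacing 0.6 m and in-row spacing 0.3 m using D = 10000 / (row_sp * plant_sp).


D = 10000 / (row_sp * plant_sp)
  = 10000 / (0.6 * 0.3)
  = 10000 / 0.1800
  = 55555.56 plants/ha


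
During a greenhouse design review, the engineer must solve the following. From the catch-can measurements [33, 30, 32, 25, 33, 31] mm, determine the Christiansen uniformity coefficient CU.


xbar = 184 / 6 = 30.667
sum|xi - xbar| = 12.667
CU = 100 * (1 - 12.667 / (6 * 30.667))
   = 100 * (1 - 0.0688)
   = 93.12%


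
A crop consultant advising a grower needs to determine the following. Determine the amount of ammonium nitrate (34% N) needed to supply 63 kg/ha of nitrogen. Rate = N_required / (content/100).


Rate = N_required / (N_content / 100)
     = 63 / (34 / 100)
     = 63 / 0.34
     = 185.29 kg/ha


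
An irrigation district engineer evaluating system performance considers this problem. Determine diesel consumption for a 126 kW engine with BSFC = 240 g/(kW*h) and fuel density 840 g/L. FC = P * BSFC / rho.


FC = P * BSFC / rho_fuel
   = 126 * 240 / 840
   = 30240 / 840
   = 36 L/h


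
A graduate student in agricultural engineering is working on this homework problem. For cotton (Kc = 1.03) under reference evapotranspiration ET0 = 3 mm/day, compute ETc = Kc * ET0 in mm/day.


ETc = Kc * ET0
    = 1.03 * 3
    = 3.09 mm/day


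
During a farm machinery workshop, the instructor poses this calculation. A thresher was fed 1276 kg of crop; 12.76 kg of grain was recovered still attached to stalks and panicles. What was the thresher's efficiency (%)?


eta = (total - unthreshed) / total * 100
    = (1276 - 12.76) / 1276 * 100
    = 1263.24 / 1276 * 100
    = 99%


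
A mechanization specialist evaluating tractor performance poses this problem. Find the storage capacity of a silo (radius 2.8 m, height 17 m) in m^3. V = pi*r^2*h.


V = pi * r^2 * h
  = pi * 2.8^2 * 17
  = pi * 7.84 * 17
  = 418.71 m^3


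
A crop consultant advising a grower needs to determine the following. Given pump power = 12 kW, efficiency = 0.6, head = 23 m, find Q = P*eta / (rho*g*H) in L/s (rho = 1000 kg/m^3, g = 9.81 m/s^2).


Q = (P * 1000 * eta) / (rho * g * H)
  = (12 * 1000 * 0.6) / (1000 * 9.81 * 23)
  = 7200 / 225630
  = 0.03191 m^3/s = 31.91 L/s


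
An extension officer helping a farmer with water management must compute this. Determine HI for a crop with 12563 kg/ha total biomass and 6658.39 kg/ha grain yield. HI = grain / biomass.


HI = grain_yield / biomass
   = 6658.39 / 12563
   = 0.53


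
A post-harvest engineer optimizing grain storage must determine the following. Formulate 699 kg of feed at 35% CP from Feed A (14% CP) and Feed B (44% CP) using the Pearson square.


parts_A = CP_b - target = 44 - 35 = 9
parts_B = target - CP_a = 35 - 14 = 21
total_parts = 9 + 21 = 30
Feed A = 699 * 9 / 30 = 209.70 kg
Feed B = 699 * 21 / 30 = 489.30 kg

209.70 kg


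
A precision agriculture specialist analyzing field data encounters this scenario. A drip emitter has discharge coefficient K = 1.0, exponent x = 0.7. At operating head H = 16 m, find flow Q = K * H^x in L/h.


Q = K * H^x
  = 1.0 * 16^0.7
  = 1.0 * 6.9644
  = 6.96 L/h


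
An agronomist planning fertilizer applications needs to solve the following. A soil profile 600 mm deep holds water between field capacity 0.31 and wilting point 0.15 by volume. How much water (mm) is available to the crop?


AW = (FC - WP) * D
   = (0.31 - 0.15) * 600
   = 0.16 * 600
   = 96 mm


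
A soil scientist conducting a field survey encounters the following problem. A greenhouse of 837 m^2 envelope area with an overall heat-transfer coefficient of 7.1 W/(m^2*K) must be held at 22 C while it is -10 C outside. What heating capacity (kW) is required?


dT = 22 - (-10) = 32 K
Q = U * A * dT
  = 7.1 * 837 * 32
  = 190166.40 W = 190.17 kW


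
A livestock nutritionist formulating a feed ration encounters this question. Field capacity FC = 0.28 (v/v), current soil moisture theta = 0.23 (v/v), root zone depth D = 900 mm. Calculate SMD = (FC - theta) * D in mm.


SMD = (FC - theta) * D
    = (0.28 - 0.23) * 900
    = 0.050 * 900
    = 45 mm
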